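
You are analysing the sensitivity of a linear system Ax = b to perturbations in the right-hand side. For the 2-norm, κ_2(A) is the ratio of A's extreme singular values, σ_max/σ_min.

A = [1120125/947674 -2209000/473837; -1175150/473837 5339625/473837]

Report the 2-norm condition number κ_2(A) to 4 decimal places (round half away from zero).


form AᵀA = [40110000625/5314118404 -44449931250/1328529601; -44449931250/1328529601 197581515625/1328529601] with trace 494013125/3161284 and determinant 9765625/3161284
solving λ² − 494013125/3161284·λ + 9765625/3161284 = 0 gives λ = 625/4, 15625/790321
so κ_2 = √((625/4) / (15625/790321)) = 88.9000

88.9000


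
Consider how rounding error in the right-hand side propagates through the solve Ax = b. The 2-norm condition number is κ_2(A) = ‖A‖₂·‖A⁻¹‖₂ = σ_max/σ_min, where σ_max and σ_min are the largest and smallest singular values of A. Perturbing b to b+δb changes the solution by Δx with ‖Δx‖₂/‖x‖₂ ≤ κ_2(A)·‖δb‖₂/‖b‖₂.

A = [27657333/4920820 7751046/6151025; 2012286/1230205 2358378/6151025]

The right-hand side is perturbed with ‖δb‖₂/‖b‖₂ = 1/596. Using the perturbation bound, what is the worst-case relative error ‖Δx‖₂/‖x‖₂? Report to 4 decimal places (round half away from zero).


0.6444

AᵀA = [33188671512225/968578778896 933424737795/121072347362; 933424737795/121072347362 105025057416/60536173681]; tr = 20743053201/576192016, det = 1265625/144048004
char-poly roots: 36 and 140625/576192016
so κ_2 = √(36 / (140625/576192016)) = 384.0640
worst-case relative error ≤ 384.0640 × 1/596 = 0.6444


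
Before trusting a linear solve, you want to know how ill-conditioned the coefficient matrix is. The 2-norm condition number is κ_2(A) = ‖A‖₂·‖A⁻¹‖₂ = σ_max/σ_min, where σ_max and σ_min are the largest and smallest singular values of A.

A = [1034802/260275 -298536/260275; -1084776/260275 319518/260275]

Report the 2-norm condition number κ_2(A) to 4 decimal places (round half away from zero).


359.0000

M = AᵀA = [534495636/16110125 -155893248/16110125; -155893248/16110125 45473364/16110125]. tr(M)=4639752/128881, det(M)=1296/128881
λ_max, λ_min = (4639752/128881 ± √21526630502400/16610312161)/2 = 36, 36/128881
κ = σ_max/σ_min = 6/(6/359) = 359.0000


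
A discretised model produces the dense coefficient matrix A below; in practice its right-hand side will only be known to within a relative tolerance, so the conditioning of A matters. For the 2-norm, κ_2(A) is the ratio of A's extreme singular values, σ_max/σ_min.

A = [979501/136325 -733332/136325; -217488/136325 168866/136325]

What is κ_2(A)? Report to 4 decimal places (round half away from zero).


form AᵀA = [119776709/2211125 -89830548/2211125; -89830548/2211125 67375556/2211125] with trace 37430453/442225 and determinant 1119364/11055625
λ_max, λ_min = (37430453/442225 ± √56038384402641/7822518025)/2 = 2116/25, 529/442225
so κ_2 = √((2116/25) / (529/442225)) = 266.0000

266.0000


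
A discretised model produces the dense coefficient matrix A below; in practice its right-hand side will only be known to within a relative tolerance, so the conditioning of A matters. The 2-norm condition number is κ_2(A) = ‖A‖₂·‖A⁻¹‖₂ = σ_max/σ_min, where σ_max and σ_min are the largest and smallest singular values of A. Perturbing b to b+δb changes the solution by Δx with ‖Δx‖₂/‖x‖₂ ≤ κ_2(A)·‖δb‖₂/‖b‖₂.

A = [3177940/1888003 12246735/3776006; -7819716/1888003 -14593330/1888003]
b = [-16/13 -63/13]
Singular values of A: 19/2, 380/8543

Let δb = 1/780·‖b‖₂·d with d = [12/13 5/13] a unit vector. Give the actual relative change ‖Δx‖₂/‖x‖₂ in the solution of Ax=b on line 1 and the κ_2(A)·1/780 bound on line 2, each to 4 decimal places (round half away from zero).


largest singular value 19/2, smallest 380/8543
κ = σ_max/σ_min = (19/2)/(380/8543) = 213.5750
bound on ‖Δx‖/‖x‖: κ·ε = 213.5750·1/780 = 0.2738
solve Ax = b  →  x = [59.7082 -31.3672]
‖b‖ = 5.0000, ‖x‖ = 67.4461
re-solving with b+δb shifts x by Δx of norm 0.1441
dividing the unrounded norms, ‖Δx‖/‖x‖ = 0.0021
realised/bound (from unrounded values) ≈ 0.0078

0.0021
0.2738


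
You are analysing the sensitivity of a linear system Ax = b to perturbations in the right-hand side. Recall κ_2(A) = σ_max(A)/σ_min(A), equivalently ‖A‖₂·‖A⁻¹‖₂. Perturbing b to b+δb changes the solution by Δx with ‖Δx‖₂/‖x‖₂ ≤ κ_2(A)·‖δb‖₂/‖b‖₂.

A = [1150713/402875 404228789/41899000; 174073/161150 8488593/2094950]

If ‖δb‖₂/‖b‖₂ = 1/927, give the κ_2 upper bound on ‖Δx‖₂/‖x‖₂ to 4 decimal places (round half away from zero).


form AᵀA = [6054096866701/649233062500 41464081918539/1298466125000; 41464081918539/1298466125000 1137416558013409/10387729000000] with trace 1974851372609/16620366400 and determinant 3528954025/2659258624
eigenvalues of AᵀA: λ = (tr ± √(tr²−4·det))/2 = 11881/100, 7425625/664814656
σ_max=√(11881/100)=(109/10), σ_min=√(7425625/664814656)=(2725/25784) → κ = 103.1360
bound on ‖Δx‖/‖x‖: κ·ε = 103.1360·1/927 = 0.1113

0.1113


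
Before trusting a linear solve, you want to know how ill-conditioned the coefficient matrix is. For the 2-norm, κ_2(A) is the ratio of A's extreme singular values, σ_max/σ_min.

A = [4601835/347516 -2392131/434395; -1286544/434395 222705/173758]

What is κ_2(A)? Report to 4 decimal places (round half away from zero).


form AᵀA = [25438395717/138158800 -105992145/1381588; -105992145/1381588 1104155073/34539700] with trace 2296539693/10627600 and determinant 466948881/1062760000
solving λ² − 2296539693/10627600·λ + 466948881/1062760000 = 0 gives λ = 21609/100, 21609/10627600
κ_2(A) = √(λ_max/λ_min) = √((21609/100) / (21609/10627600)) = 326.0000

326.0000


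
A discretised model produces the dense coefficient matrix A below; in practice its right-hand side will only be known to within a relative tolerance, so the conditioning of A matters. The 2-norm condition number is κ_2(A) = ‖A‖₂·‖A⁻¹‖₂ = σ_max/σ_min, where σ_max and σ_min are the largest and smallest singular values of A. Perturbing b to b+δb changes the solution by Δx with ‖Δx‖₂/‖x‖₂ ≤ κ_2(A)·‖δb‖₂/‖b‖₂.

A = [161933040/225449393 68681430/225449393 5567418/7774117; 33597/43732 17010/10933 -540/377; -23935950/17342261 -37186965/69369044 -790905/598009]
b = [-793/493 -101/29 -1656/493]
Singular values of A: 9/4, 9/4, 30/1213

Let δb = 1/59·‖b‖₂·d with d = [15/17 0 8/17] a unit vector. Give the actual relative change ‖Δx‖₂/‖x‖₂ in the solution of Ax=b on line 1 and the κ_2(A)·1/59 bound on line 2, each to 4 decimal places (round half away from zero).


0.0288
1.5419

σ_max = 9/4, σ_min = 30/1213
κ = σ_max/σ_min = (9/4)/(30/1213) = 90.9750
κ_2(A)·‖δb‖/‖b‖ = 1.5419
solve Ax = b  →  x = [77.3699 -81.8828 -45.0128]
‖b‖ = 5.0990, ‖x‖ = 121.3138
with δb = [0.0763 0.0000 0.0407], A·Δx = δb → ‖Δx‖ = 3.4944
realised ‖Δx‖/‖x‖ = 0.0288
realised/bound (from unrounded values) ≈ 0.0187


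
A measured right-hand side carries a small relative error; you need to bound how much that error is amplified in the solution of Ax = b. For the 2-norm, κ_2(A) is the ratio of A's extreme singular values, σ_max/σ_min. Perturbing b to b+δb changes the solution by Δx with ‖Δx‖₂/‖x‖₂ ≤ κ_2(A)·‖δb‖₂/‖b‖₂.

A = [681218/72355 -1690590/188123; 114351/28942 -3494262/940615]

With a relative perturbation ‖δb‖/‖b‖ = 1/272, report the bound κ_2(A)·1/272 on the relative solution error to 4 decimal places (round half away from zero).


1.3759

form AᵀA = [2183135634121/20940984100 -103957424277/1047049205; -103957424277/1047049205 495042784776/5235246025] with trace 198016969/996004 and determinant 43917129/155625625
char-poly roots: 19881/100 and 8836/6225025
so κ_2 = √((19881/100) / (8836/6225025)) = 374.2500
bound on ‖Δx‖/‖x‖: κ·ε = 374.2500·1/272 = 1.3759


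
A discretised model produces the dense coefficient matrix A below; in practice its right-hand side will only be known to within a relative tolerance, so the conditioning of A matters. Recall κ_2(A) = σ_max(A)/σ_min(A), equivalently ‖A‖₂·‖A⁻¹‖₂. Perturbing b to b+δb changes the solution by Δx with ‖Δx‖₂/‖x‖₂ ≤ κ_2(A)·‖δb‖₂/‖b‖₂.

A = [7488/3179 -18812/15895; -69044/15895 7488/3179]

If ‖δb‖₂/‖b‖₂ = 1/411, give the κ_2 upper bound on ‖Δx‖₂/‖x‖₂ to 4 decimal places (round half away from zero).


M = AᵀA = [21345424/874225 -2276352/174845; -2276352/174845 6074896/874225]. tr(M)=18976/605, det(M)=12544/75625
λ_max, λ_min = (18976/605 ± √8996143104/9150625)/2 = 784/25, 16/3025
so κ_2 = √((784/25) / (16/3025)) = 77.0000
bound on ‖Δx‖/‖x‖: κ·ε = 77.0000·1/411 = 0.1873

0.1873


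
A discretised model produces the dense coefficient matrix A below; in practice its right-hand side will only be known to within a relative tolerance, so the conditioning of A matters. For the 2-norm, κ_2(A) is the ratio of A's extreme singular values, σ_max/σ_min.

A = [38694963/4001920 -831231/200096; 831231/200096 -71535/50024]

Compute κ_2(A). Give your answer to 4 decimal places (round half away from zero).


M = AᵀA = [10495136992401/94765465600 -218469950037/4738273280; -218469950037/4738273280 4572905769/236913664]. tr(M)=72924847929/560742400, det(M)=263900025/22429696
solving λ² − 72924847929/560742400·λ + 263900025/22429696 = 0 gives λ = 3249/25, 2030625/22429696
κ = σ_max/σ_min = (57/5)/(1425/4736) = 37.8880

37.8880


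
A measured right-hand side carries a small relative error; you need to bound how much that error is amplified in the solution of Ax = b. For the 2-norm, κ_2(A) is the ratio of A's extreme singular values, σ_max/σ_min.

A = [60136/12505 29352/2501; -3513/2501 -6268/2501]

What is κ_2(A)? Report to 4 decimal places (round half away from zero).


38.1250

M = AᵀA = [2334841/93025 1115532/18605; 1115532/18605 535888/3721]. tr(M)=15732041/93025, det(M)=1827904/93025
char-poly roots: 169 and 10816/93025
so κ_2 = √(169 / (10816/93025)) = 38.1250


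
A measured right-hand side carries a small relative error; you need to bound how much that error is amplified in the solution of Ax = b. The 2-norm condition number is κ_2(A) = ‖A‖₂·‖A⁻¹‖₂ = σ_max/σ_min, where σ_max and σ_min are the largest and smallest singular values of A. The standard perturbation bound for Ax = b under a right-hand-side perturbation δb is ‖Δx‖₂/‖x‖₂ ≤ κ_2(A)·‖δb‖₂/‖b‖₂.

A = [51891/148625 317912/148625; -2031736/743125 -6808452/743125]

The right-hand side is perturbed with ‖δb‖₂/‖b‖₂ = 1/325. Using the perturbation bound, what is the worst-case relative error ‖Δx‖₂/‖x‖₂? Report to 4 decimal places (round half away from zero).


0.1115

form AᵀA = [2495697841/328515625 8474358312/328515625; 8474358312/328515625 29078952784/328515625] with trace 50519441/525625 and determinant 92236816/13140625
eigenvalues of AᵀA: λ = (tr ± √(tr²−4·det))/2 = 2401/25, 38416/525625
σ_max=√(2401/25)=(49/5), σ_min=√(38416/525625)=(196/725) → κ = 36.2500
worst-case relative error ≤ 36.2500 × 1/325 = 0.1115


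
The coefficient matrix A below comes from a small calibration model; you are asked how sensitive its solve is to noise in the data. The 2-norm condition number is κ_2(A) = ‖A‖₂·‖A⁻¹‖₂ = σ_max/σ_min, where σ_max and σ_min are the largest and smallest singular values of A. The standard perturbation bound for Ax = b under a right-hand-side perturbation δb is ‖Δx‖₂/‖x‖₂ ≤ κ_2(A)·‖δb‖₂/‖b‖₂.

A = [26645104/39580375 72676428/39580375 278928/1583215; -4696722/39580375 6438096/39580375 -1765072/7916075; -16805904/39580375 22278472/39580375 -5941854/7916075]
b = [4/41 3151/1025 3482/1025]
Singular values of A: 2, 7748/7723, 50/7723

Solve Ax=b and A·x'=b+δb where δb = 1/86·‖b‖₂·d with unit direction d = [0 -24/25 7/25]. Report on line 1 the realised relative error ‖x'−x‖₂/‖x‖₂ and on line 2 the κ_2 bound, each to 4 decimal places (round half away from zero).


0.0266
3.5921

σ_max = 2, σ_min = 50/7723
κ = σ_max/σ_min = 2/(50/7723) = 308.9200
bound on ‖Δx‖/‖x‖: κ·ε = 308.9200·1/86 = 3.5921
solve Ax = b  →  x = [235.0940 -68.0482 -188.5417]
‖b‖ = 4.5826, ‖x‖ = 308.9461
δb = ε·‖b‖·d = [0.0000 -0.0512 0.0149]; solving A·Δx = δb gives ‖Δx‖ = 8.2305
realised ‖Δx‖/‖x‖ = 0.0266
realised/bound (from unrounded values) ≈ 0.0074


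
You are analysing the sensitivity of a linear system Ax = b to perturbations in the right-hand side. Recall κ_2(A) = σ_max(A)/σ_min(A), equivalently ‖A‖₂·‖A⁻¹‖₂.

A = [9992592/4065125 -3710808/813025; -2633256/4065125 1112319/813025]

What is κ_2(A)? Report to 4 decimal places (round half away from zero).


71.7375

form AᵀA = [170857491264/26440386025 -64015377624/5288077205; -64015377624/5288077205 24011759313/1057615441] with trace 2668344201/91489225 and determinant 15116544/91489225
λ_max, λ_min = (2668344201/91489225 ± √7114528771429374801/8370278291100625)/2 = 729/25, 20736/3659569
so κ_2 = √((729/25) / (20736/3659569)) = 71.7375


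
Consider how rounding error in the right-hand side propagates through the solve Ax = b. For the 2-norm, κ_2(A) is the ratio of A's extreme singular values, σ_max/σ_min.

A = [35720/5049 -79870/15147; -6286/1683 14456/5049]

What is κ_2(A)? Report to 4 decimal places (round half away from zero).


M = AᵀA = [5645476/88209 -12701696/264627; -12701696/264627 28581316/793881]. tr(M)=79390600/793881, det(M)=250000/793881
λ_max, λ_min = (79390600/793881 ± √6302073487360000/630247042161)/2 = 100, 2500/793881
κ_2(A) = √(λ_max/λ_min) = √(100 / (2500/793881)) = 178.2000

178.2000


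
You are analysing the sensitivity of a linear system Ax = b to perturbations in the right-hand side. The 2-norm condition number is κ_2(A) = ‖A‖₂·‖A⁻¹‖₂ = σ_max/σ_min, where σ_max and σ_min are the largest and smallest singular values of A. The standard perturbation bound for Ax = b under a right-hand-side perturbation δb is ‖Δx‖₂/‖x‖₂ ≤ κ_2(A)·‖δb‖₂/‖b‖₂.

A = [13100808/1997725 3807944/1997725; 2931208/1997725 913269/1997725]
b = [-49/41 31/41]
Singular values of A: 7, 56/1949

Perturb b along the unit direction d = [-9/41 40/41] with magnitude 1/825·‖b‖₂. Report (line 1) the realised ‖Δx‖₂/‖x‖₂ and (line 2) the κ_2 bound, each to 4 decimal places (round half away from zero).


0.0017
0.2953

largest singular value 7, smallest 56/1949
κ = σ_max/σ_min = 7/(56/1949) = 243.6250
worst-case relative error ≤ 243.6250 × 1/825 = 0.2953
solve Ax = b  →  x = [-9.8821 33.3714]
‖b‖₂ = 1.4142 and ‖x‖₂ = 34.8039
re-solving with b+δb shifts x by Δx of norm 0.0597
realised ‖Δx‖/‖x‖ = 0.0017
so the bound overstates the realised error by a factor of ≈ 172.2703 (computed from the unrounded values)


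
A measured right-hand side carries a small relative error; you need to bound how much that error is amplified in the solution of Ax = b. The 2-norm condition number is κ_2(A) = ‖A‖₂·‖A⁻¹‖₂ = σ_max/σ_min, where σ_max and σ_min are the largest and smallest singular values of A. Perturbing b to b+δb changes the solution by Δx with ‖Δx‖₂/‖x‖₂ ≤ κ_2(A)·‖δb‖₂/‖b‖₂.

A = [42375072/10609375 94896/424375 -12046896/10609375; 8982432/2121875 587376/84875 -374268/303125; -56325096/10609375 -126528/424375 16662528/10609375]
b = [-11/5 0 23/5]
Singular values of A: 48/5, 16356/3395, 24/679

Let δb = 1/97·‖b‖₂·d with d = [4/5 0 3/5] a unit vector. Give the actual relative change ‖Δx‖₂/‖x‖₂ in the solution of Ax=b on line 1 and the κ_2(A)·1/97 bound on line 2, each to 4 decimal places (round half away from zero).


from the listed singular values, σ₁ = 48/5, σ_n = 24/679
κ_2(A) = (48/5) / (24/679) = 271.6000
worst-case relative error ≤ 271.6000 × 1/97 = 2.8000
solve Ax = b  →  x = [7.2034 0.4767 27.3695]
‖b‖ = 5.0990, ‖x‖ = 28.3056
δb = ε·‖b‖·d = [0.0421 0.0000 0.0315]; solving A·Δx = δb gives ‖Δx‖ = 1.4872
relative error = 0.0525
so the bound overstates the realised error by a factor of ≈ 53.2913 (computed from the unrounded values)

0.0525
2.8000


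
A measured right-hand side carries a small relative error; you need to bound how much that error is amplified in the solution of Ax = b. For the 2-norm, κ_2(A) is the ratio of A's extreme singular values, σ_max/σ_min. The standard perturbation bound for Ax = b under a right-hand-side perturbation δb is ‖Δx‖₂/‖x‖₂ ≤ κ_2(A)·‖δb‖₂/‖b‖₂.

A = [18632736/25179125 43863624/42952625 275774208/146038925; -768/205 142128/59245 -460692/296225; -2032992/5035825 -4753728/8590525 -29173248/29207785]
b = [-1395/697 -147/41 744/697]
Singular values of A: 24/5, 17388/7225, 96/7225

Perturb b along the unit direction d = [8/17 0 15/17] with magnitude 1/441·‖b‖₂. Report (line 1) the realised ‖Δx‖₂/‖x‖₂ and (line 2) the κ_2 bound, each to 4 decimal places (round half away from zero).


from the listed singular values, σ₁ = 24/5, σ_n = 96/7225
κ_2(A) = (24/5) / (96/7225) = 361.2500
bound on ‖Δx‖/‖x‖: κ·ε = 361.2500·1/441 = 0.8192
solve Ax = b  →  x = [0.5000 -1.1312 -0.6441]
‖b‖ = 4.2426, ‖x‖ = 1.3945
re-solving with b+δb shifts x by Δx of norm 0.7240
dividing the unrounded norms, ‖Δx‖/‖x‖ = 0.5192
realised/bound (from unrounded values) ≈ 0.6339

0.5192
0.8192


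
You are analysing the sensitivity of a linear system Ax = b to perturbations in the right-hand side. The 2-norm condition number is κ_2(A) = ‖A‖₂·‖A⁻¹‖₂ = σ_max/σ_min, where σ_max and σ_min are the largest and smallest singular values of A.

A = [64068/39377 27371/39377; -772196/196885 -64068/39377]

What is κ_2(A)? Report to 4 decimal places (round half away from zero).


267.9500

form AᵀA = [4135528864/229371025 344621772/45874205; 344621772/45874205 28721185/9174841] with trace 28719281/1357225 and determinant 8464/1357225
char-poly roots: 529/25 and 16/54289
σ_max=√(529/25)=(23/5), σ_min=√(16/54289)=(4/233) → κ = 267.9500


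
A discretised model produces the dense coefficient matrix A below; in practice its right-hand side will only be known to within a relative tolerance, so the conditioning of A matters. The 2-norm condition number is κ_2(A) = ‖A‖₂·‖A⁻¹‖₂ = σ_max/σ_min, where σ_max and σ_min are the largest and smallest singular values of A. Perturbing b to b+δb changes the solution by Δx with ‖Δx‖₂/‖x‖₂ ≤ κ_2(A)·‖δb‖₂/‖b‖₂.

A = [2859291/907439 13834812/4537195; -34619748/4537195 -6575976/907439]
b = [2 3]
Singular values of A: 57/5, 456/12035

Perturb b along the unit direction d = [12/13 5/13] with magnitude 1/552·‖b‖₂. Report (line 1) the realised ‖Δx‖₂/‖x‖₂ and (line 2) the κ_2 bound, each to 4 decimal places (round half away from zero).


0.0022
0.5451

from the listed singular values, σ₁ = 57/5, σ_n = 456/12035
κ = σ_max/σ_min = (57/5)/(456/12035) = 300.8750
bound on ‖Δx‖/‖x‖: κ·ε = 300.8750·1/552 = 0.5451
solve Ax = b  →  x = [-54.7323 57.2145]
‖b‖₂ = 3.6056 and ‖x‖₂ = 79.1778
Δx = A⁻¹·δb where δb = 1/552·3.6056·d; ‖Δx‖ = 0.1724
relative error = 0.0022
realised/bound (from unrounded values) ≈ 0.0040


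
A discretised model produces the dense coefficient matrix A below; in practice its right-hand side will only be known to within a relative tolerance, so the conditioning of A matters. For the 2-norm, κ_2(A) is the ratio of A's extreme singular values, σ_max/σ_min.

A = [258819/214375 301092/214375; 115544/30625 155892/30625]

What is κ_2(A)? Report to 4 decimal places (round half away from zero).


51.4500

M = AᵀA = [1153852249/73530625 1536856332/73530625; 1536856332/73530625 2050351776/73530625]. tr(M)=128168161/2941225, det(M)=2108304/2941225
eigenvalues of AᵀA: λ = (tr ± √(tr²−4·det))/2 = 1089/25, 1936/117649
κ_2(A) = √(λ_max/λ_min) = √((1089/25) / (1936/117649)) = 51.4500


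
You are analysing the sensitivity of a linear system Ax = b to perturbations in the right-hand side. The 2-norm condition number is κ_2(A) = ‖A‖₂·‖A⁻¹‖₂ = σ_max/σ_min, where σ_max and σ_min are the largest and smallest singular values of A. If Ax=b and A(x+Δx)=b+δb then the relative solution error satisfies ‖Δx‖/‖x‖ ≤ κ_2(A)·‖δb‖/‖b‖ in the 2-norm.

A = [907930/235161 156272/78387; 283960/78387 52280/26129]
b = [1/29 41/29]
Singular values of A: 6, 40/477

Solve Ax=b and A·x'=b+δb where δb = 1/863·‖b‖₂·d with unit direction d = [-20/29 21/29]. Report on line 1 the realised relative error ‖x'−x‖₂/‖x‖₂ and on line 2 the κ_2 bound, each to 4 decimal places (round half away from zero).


largest singular value 6, smallest 40/477
condition number: 6 ÷ (40/477) = 71.5500
worst-case relative error ≤ 71.5500 × 1/863 = 0.0829
solve Ax = b  →  x = [-5.4647 10.6005]
2-norm of b is 1.4142; of x, 11.9262
δb = ε·‖b‖·d = [-0.0011 0.0012]; solving A·Δx = δb gives ‖Δx‖ = 0.0195
realised ‖Δx‖/‖x‖ = 0.0016
so the bound overstates the realised error by a factor of ≈ 50.5984 (computed from the unrounded values)

0.0016
0.0829


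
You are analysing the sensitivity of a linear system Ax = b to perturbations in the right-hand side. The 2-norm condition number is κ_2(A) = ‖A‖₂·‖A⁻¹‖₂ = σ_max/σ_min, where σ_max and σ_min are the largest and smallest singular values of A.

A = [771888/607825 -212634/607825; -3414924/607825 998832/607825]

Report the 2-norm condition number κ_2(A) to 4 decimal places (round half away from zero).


AᵀA = [1458360144/43956125 -425349792/43956125; -425349792/43956125 124078356/43956125]; tr = 12659508/351649, det = 5184/351649
λ_max, λ_min = (12659508/351649 ± √160255851008400/123657019201)/2 = 36, 144/351649
σ_max=√36=6, σ_min=√(144/351649)=(12/593) → κ = 296.5000

296.5000


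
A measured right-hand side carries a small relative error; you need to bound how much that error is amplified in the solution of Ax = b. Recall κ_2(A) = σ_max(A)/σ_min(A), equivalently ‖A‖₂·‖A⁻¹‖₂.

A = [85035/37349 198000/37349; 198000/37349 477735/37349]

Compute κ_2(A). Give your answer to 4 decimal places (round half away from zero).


221.0000

M = AᵀA = [274763025/8254129 659340000/8254129; 659340000/8254129 1582454025/8254129]. tr(M)=10989450/48841, det(M)=50625/48841
char-poly roots: 225 and 225/48841
σ_max=√225=15, σ_min=√(225/48841)=(15/221) → κ = 221.0000


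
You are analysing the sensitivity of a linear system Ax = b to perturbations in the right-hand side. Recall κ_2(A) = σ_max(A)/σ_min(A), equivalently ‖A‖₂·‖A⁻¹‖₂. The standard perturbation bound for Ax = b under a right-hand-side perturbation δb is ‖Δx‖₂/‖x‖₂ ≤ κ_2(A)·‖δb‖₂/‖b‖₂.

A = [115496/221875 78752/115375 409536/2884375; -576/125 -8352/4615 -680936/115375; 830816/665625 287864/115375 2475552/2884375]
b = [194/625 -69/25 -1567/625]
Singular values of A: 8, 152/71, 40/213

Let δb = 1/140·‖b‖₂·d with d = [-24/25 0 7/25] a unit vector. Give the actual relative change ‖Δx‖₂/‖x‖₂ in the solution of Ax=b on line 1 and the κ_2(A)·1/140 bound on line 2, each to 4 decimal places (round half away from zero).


σ_max = 8, σ_min = 40/213
κ_2(A) = 8 / (40/213) = 42.6000
worst-case relative error ≤ 42.6000 × 1/140 = 0.3043
solve Ax = b  →  x = [4.4100 -2.4454 -2.2256]
2-norm of b is 3.7417; of x, 5.5120
δb = ε·‖b‖·d = [-0.0257 0.0000 0.0075]; solving A·Δx = δb gives ‖Δx‖ = 0.1423
relative error = 0.0258
tightness: 0.0258 against a bound of 0.3043 (unrounded ratio ≈ 0.0849)

0.0258
0.3043


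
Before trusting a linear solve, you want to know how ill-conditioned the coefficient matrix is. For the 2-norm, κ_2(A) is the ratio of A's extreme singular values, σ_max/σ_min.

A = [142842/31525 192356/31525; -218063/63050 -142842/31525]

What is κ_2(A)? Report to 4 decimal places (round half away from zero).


AᵀA = [5166672793/159012100 1722031731/39753025; 1722031731/39753025 2296186708/39753025]; tr = 574056785/6360484, det = 521284/1590121
λ_max, λ_min = (574056785/6360484 ± √329488142507872929/40455756714256)/2 = 361/4, 5776/1590121
κ = σ_max/σ_min = (19/2)/(76/1261) = 157.6250

157.6250


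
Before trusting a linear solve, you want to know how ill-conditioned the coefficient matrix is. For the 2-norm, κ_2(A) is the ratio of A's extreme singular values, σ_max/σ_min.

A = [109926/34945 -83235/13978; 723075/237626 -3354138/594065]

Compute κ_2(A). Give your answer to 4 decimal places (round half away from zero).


form AᵀA = [32151870441/1678540900 -602800704/16785409; -602800704/16785409 113027631561/1678540900] with trace 251175609/2904050 and determinant 74805201/580810000
eigenvalues of AᵀA: λ = (tr ± √(tr²−4·det))/2 = 8649/100, 8649/5808100
so κ_2 = √((8649/100) / (8649/5808100)) = 241.0000

241.0000


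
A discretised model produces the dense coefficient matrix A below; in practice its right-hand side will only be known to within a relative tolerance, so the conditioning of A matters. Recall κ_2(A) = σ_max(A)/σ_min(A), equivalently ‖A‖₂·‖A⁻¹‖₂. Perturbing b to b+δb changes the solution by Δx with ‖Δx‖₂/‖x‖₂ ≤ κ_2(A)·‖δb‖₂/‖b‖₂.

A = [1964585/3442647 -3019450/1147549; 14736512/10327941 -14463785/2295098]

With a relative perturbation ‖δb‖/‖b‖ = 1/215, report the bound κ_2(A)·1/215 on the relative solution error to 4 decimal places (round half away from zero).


AᵀA = [1490539254001/631161924849 -735909876590/70129102761; -735909876590/70129102761 1453665028025/31168490116]; tr = 73592518909/1501872516, det = 37515625/1501872516
λ_max, λ_min = (73592518909/1501872516 ± √5415633464627090300281/2255621054316170256)/2 = 49, 765625/1501872516
so κ_2 = √(49 / (765625/1501872516)) = 310.0320
perturbation bound = 310.0320·1/215 = 1.4420

1.4420


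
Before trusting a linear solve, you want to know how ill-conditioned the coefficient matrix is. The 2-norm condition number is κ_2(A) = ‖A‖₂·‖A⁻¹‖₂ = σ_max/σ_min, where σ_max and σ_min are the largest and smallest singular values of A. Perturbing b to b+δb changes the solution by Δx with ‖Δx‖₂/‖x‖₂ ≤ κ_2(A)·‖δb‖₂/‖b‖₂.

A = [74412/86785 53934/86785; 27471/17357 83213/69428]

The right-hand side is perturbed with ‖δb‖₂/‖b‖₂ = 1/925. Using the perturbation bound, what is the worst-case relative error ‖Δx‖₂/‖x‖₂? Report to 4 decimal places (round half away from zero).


0.1242

AᵀA = [84441321/26061025 253293963/104244100; 253293963/104244100 760041889/416976400]; tr = 84444121/16679056, det = 2025/1042441
solving λ² − 84444121/16679056·λ + 2025/1042441 = 0 gives λ = 81/16, 400/1042441
so κ_2 = √((81/16) / (400/1042441)) = 114.8625
worst-case relative error ≤ 114.8625 × 1/925 = 0.1242


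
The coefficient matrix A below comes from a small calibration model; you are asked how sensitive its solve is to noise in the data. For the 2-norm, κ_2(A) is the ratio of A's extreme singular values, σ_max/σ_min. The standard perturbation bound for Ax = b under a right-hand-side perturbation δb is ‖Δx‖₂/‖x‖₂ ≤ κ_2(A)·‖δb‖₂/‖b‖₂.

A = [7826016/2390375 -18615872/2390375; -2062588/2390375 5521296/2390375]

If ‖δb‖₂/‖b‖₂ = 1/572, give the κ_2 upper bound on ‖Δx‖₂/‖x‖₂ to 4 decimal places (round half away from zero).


0.1607

M = AᵀA = [104801273104/9142228225 -10052881344/365689129; -10052881344/365689129 603256639744/9142228225]. tr(M)=4189691792/54096025, det(M)=959512576/1352400625
solving λ² − 4189691792/54096025·λ + 959512576/1352400625 = 0 gives λ = 1936/25, 495616/54096025
σ_max=√(1936/25)=(44/5), σ_min=√(495616/54096025)=(704/7355) → κ = 91.9375
bound on ‖Δx‖/‖x‖: κ·ε = 91.9375·1/572 = 0.1607


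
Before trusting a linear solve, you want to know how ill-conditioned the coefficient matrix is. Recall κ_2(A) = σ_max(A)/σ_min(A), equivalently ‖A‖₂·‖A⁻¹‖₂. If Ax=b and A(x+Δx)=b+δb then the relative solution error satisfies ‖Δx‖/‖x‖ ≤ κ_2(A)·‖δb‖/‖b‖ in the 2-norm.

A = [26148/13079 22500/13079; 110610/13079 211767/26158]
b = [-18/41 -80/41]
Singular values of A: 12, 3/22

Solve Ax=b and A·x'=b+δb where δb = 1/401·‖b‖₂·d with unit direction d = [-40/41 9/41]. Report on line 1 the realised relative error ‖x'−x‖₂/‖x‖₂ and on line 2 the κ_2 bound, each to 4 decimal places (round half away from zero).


0.2195
0.2195

σ_max = 12, σ_min = 3/22
κ_2(A) = 12 / (3/22) = 88.0000
perturbation bound = 88.0000·1/401 = 0.2195
solve Ax = b  →  x = [-0.1207 -0.1149]
2-norm of b is 2.0000; of x, 0.1667
Δx = A⁻¹·δb where δb = 1/401·2.0000·d; ‖Δx‖ = 0.0366
relative error = 0.2195
tightness: 0.2195 against a bound of 0.2195; the bound is attained (ratio 1)


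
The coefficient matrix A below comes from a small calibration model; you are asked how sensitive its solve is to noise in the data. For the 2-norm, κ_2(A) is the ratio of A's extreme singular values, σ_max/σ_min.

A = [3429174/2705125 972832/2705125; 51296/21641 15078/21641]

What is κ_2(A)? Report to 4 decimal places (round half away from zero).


AᵀA = [182951482084/25320765625 53359955712/25320765625; 53359955712/25320765625 15566382916/25320765625]; tr = 317628584/40513225, det = 38416/40513225
eigenvalues of AᵀA: λ = (tr ± √(tr²−4·det))/2 = 196/25, 196/1620529
κ = σ_max/σ_min = (14/5)/(14/1273) = 254.6000

254.6000


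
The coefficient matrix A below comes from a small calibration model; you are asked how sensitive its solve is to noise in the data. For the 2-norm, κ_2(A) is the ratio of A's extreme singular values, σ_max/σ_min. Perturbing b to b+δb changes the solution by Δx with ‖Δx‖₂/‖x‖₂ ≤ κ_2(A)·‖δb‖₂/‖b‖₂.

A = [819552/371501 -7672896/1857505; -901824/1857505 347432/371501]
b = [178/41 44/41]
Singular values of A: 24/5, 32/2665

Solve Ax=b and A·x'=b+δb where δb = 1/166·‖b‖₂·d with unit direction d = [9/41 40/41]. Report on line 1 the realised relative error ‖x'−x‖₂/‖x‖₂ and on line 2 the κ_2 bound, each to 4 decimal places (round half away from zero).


from the listed singular values, σ₁ = 24/5, σ_n = 32/2665
κ = σ_max/σ_min = (24/5)/(32/2665) = 399.7500
perturbation bound = 399.7500·1/166 = 2.4081
solve Ax = b  →  x = [147.3591 77.6471]
‖b‖ = 4.4721, ‖x‖ = 166.5646
re-solving with b+δb shifts x by Δx of norm 2.2436
dividing the unrounded norms, ‖Δx‖/‖x‖ = 0.0135
realised/bound (from unrounded values) ≈ 0.0056

0.0135
2.4081


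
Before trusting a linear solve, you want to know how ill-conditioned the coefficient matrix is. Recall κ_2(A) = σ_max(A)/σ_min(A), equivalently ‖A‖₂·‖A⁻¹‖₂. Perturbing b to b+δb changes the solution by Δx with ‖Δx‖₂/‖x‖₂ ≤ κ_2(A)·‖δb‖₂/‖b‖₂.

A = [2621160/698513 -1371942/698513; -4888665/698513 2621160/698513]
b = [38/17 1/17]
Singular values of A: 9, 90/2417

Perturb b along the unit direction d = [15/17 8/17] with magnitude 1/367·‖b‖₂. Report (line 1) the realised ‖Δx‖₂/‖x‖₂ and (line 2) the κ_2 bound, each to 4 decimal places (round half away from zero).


0.0030
0.6586

from the listed singular values, σ₁ = 9, σ_n = 90/2417
κ = σ_max/σ_min = 9/(90/2417) = 241.7000
perturbation bound = 241.7000·1/367 = 0.6586
solve Ax = b  →  x = [25.3739 47.3399]
‖b‖₂ = 2.2361 and ‖x‖₂ = 53.7112
Δx = A⁻¹·δb where δb = 1/367·2.2361·d; ‖Δx‖ = 0.1636
realised ‖Δx‖/‖x‖ = 0.0030
tightness: 0.0030 against a bound of 0.6586 (unrounded ratio ≈ 0.0046)


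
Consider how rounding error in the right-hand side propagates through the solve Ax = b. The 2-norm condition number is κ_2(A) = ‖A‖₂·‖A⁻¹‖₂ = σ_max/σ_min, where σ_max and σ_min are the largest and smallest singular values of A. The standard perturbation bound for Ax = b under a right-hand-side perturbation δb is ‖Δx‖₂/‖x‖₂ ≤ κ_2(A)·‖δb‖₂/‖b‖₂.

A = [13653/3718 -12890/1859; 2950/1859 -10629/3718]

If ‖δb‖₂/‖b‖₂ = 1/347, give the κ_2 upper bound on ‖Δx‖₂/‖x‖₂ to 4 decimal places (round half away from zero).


0.4121

form AᵀA = [1308961/81796 -613440/20449; -613440/20449 4601089/81796] with trace 2955025/40898 and determinant 83521/327184
char-poly roots: 289/4 and 289/81796
κ = σ_max/σ_min = (17/2)/(17/286) = 143.0000
worst-case relative error ≤ 143.0000 × 1/347 = 0.4121


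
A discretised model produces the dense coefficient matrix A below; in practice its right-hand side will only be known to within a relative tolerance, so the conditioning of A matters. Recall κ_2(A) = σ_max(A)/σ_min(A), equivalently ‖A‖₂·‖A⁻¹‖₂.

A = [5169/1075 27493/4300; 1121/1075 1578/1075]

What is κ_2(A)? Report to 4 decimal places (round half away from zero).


M = AᵀA = [27975202/1155625 149187069/4622500; 149187069/4622500 795706393/18490000]. tr(M)=9946477/147920, det(M)=2825761/18490000
char-poly roots: 1681/25 and 1681/739600
κ_2(A) = √(λ_max/λ_min) = √((1681/25) / (1681/739600)) = 172.0000

172.0000


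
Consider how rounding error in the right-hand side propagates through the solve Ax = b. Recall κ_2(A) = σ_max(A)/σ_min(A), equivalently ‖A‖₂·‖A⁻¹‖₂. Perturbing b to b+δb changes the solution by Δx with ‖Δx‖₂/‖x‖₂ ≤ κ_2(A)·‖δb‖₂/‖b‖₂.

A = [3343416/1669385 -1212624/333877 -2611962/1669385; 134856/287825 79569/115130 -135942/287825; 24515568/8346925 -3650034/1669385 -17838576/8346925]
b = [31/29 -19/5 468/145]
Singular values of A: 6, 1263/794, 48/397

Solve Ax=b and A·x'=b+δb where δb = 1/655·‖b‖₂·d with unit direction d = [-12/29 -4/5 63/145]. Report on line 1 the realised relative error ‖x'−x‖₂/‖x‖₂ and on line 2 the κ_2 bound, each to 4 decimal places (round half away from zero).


0.0019
0.0758

σ_max = 6, σ_min = 48/397
κ = σ_max/σ_min = 6/(48/397) = 49.6250
perturbation bound = 49.6250·1/655 = 0.0758
solve Ax = b  →  x = [19.7928 -0.8001 26.5096]
‖b‖ = 5.0990, ‖x‖ = 33.0931
δb = ε·‖b‖·d = [-0.0032 -0.0062 0.0034]; solving A·Δx = δb gives ‖Δx‖ = 0.0644
relative error = 0.0019
so the bound overstates the realised error by a factor of ≈ 38.9405 (computed from the unrounded values)


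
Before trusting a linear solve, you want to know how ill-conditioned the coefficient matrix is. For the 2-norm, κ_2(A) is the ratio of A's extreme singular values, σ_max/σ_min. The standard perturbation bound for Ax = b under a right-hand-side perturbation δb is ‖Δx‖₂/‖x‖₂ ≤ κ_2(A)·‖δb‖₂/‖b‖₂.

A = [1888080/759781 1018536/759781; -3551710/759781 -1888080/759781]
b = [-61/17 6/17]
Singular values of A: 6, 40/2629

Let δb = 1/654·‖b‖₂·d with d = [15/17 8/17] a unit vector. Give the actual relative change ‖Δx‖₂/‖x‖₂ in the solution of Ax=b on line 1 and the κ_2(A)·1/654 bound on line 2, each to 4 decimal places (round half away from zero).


0.0018
0.6030

largest singular value 6, smallest 40/2629
κ_2(A) = 6 / (40/2629) = 394.3500
κ_2(A)·‖δb‖/‖b‖ = 0.6030
solve Ax = b  →  x = [92.4941 -174.1348]
‖b‖ = 3.6056, ‖x‖ = 197.1753
δb = ε·‖b‖·d = [0.0049 0.0026]; solving A·Δx = δb gives ‖Δx‖ = 0.3623
realised ‖Δx‖/‖x‖ = 0.0018
realised/bound (from unrounded values) ≈ 0.0030


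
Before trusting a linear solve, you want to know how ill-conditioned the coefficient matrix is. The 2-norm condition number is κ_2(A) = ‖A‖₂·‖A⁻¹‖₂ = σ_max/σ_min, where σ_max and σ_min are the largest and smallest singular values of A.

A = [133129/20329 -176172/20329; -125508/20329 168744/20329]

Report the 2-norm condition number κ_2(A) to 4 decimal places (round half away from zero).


M = AᵀA = [39804505/491401 -53070540/491401; -53070540/491401 70762320/491401]. tr(M)=110566825/491401, det(M)=360000/491401
char-poly roots: 225 and 1600/491401
κ = σ_max/σ_min = 15/(40/701) = 262.8750

262.8750


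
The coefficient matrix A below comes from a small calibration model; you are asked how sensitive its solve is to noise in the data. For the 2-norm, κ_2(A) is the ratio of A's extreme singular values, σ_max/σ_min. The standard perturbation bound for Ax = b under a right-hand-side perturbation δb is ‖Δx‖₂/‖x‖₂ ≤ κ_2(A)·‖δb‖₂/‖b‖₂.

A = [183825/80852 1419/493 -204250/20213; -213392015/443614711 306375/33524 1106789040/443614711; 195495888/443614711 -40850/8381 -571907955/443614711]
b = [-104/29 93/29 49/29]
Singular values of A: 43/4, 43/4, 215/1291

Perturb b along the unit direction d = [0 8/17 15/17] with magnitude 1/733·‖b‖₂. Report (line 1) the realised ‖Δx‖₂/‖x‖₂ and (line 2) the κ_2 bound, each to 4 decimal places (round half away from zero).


largest singular value 43/4, smallest 215/1291
κ_2(A) = (43/4) / (215/1291) = 64.5500
bound on ‖Δx‖/‖x‖: κ·ε = 64.5500·1/733 = 0.0881
solve Ax = b  →  x = [17.4929 0.0930 4.3173]
2-norm of b is 5.0990; of x, 18.0180
Δx = A⁻¹·δb where δb = 1/733·5.0990·d; ‖Δx‖ = 0.0418
dividing the unrounded norms, ‖Δx‖/‖x‖ = 0.0023
tightness: 0.0023 against a bound of 0.0881 (unrounded ratio ≈ 0.0263)

0.0023
0.0881


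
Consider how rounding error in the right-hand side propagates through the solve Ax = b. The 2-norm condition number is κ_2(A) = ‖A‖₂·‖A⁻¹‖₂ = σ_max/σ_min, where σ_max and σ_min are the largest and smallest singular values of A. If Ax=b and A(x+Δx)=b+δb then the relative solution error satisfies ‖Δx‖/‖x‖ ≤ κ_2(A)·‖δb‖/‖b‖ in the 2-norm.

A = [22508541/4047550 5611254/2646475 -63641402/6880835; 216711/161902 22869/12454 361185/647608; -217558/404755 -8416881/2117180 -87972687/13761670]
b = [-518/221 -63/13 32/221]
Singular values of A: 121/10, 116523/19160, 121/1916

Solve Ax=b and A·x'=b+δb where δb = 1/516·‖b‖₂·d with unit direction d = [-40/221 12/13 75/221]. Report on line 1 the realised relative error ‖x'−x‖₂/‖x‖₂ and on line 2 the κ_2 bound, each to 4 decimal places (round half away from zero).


largest singular value 121/10, smallest 121/1916
κ = σ_max/σ_min = (121/10)/(121/1916) = 191.6000
bound on ‖Δx‖/‖x‖: κ·ε = 191.6000·1/516 = 0.3713
solve Ax = b  →  x = [-47.1101 37.6087 -19.4501]
‖b‖ = 5.3852, ‖x‖ = 63.3410
re-solving with b+δb shifts x by Δx of norm 0.1653
relative error = 0.0026
so the bound overstates the realised error by a factor of ≈ 142.3217 (computed from the unrounded values)

0.0026
0.3713


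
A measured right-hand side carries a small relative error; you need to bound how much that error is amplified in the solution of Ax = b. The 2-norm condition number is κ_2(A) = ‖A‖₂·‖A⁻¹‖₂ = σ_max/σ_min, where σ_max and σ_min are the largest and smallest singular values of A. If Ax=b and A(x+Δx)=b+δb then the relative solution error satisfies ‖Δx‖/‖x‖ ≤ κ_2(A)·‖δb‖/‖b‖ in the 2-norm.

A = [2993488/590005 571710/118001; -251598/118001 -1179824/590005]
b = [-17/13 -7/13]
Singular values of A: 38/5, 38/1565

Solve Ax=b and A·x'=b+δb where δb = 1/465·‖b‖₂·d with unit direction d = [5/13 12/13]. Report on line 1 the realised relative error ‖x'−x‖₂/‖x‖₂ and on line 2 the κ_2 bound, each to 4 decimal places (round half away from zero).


0.0030
0.6731

σ_max = 38/5, σ_min = 38/1565
κ = σ_max/σ_min = (38/5)/(38/1565) = 313.0000
bound on ‖Δx‖/‖x‖: κ·ε = 313.0000·1/465 = 0.6731
solve Ax = b  →  x = [28.3076 -29.9138]
2-norm of b is 1.4142; of x, 41.1844
re-solving with b+δb shifts x by Δx of norm 0.1253
realised ‖Δx‖/‖x‖ = 0.0030
so the bound overstates the realised error by a factor of ≈ 221.3256 (computed from the unrounded values)
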